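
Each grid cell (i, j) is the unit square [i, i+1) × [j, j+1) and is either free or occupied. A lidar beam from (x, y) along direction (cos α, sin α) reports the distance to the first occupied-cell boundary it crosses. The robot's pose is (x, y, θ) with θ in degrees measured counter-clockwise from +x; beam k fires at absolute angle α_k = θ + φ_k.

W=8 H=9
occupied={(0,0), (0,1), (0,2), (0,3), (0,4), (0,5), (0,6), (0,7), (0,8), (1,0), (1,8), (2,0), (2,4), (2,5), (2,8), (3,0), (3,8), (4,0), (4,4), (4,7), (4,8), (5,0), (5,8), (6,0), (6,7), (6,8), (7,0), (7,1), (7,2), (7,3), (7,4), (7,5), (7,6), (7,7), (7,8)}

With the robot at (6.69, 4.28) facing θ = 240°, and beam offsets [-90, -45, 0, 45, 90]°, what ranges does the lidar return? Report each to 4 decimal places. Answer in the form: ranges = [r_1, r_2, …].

ranges = [6.5702, 5.8907, 3.7874, 1.1977, 0.3580]

beam 1: φ=-90°, α=150°
  cosα=-0.8660 sinα=0.5000 | (6,4) | tMaxX 0.7967 tMaxY 1.4400 | tΔX 1.1547 tΔY 2.0000
    t=0.7967 [x] (5,4)
    t=1.4400 [y] (5,5)
    t=1.9514 [x] (4,5)
    t=3.1061 [x] (3,5)
    t=3.4400 [y] (3,6)
    t=4.2608 [x] (2,6)
    t=5.4155 [x] (1,6)
    t=5.4400 [y] (1,7)
    t=6.5702 [x] (0,7) — stop
  → r_1 = 6.5702
beam 2: φ=-45°, α=195°
  cosα=-0.9659 sinα=-0.2588 | (6,4) | tMaxX 0.7143 tMaxY 1.0818 | tΔX 1.0353 tΔY 3.8637
    t=0.7143 [x] (5,4)
    t=1.0818 [y] (5,3)
    t=1.7496 [x] (4,3)
    t=2.7849 [x] (3,3)
    t=3.8202 [x] (2,3)
    t=4.8554 [x] (1,3)
    t=4.9455 [y] (1,2)
    t=5.8907 [x] (0,2) — stop
  → r_2 = 5.8907
beam 3: φ=0°, α=240°
  cosα=-0.5000 sinα=-0.8660 | (6,4) | tMaxX 1.3800 tMaxY 0.3233 | tΔX 2.0000 tΔY 1.1547
    t=0.3233 [y] (6,3)
    t=1.3800 [x] (5,3)
    t=1.4780 [y] (5,2)
    t=2.6327 [y] (5,1)
    t=3.3800 [x] (4,1)
    t=3.7874 [y] (4,0) — stop
  → r_3 = 3.7874
beam 4: φ=45°, α=285°
  cosα=0.2588 sinα=-0.9659 | (6,4) | tMaxX 1.1977 tMaxY 0.2899 | tΔX 3.8637 tΔY 1.0353
    t=0.2899 [y] (6,3)
    t=1.1977 [x] (7,3) — stop
  → r_4 = 1.1977
beam 5: φ=90°, α=330°
  cosα=0.8660 sinα=-0.5000 | (6,4) | tMaxX 0.3580 tMaxY 0.5600 | tΔX 1.1547 tΔY 2.0000
    t=0.3580 [x] (7,4) — stop
  → r_5 = 0.3580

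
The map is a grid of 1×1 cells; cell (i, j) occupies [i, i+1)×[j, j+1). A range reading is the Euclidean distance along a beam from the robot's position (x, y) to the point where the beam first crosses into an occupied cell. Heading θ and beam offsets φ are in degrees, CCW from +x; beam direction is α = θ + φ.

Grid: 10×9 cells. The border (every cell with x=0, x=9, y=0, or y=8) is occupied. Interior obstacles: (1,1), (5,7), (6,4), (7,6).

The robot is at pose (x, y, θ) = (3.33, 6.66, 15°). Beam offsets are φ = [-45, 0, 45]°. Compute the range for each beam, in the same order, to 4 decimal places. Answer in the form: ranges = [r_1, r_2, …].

beam 1: φ=-45°, α=330°
  cosα=0.8660 sinα=-0.5000 | (3,6) | tMaxX 0.7736 tMaxY 1.3200 | tΔX 1.1547 tΔY 2.0000
    t=0.7736 [x] (4,6)
    t=1.3200 [y] (4,5)
    t=1.9283 [x] (5,5)
    t=3.0831 [x] (6,5)
    t=3.3200 [y] (6,4) — stop
  → r_1 = 3.3200
beam 2: φ=0°, α=15°
  cosα=0.9659 sinα=0.2588 | (3,6) | tMaxX 0.6936 tMaxY 1.3137 | tΔX 1.0353 tΔY 3.8637
    t=0.6936 [x] (4,6)
    t=1.3137 [y] (4,7)
    t=1.7289 [x] (5,7) — stop
  → r_2 = 1.7289
beam 3: φ=45°, α=60°
  cosα=0.5000 sinα=0.8660 | (3,6) | tMaxX 1.3400 tMaxY 0.3926 | tΔX 2.0000 tΔY 1.1547
    t=0.3926 [y] (3,7)
    t=1.3400 [x] (4,7)
    t=1.5473 [y] (4,8) — stop
  → r_3 = 1.5473

ranges = [3.3200, 1.7289, 1.5473]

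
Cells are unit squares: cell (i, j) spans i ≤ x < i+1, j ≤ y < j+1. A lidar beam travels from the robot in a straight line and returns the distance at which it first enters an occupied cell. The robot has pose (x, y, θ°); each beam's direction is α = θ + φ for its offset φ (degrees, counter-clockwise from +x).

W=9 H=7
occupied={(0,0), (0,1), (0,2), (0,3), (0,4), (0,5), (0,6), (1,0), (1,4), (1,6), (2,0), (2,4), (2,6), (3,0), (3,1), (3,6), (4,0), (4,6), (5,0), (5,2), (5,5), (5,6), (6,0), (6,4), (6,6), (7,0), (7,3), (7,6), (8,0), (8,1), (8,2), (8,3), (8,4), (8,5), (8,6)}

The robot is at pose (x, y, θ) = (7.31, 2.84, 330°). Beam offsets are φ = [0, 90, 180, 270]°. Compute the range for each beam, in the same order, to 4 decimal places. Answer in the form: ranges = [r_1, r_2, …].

beam 1: φ=0°, α=330°
  cosα=0.8660 sinα=-0.5000 | (7,2) | tMaxX 0.7967 tMaxY 1.6800 | tΔX 1.1547 tΔY 2.0000
    t=0.7967 [x] (8,2) — stop
  → r_1 = 0.7967
beam 2: φ=90°, α=60°
  cosα=0.5000 sinα=0.8660 | (7,2) | tMaxX 1.3800 tMaxY 0.1848 | tΔX 2.0000 tΔY 1.1547
    t=0.1848 [y] (7,3) — stop
  → r_2 = 0.1848
beam 3: φ=180°, α=150°
  cosα=-0.8660 sinα=0.5000 | (7,2) | tMaxX 0.3580 tMaxY 0.3200 | tΔX 1.1547 tΔY 2.0000
    t=0.3200 [y] (7,3) — stop
  → r_3 = 0.3200
beam 4: φ=270°, α=240°
  cosα=-0.5000 sinα=-0.8660 | (7,2) | tMaxX 0.6200 tMaxY 0.9699 | tΔX 2.0000 tΔY 1.1547
    t=0.6200 [x] (6,2)
    t=0.9699 [y] (6,1)
    t=2.1246 [y] (6,0) — stop
  → r_4 = 2.1246

ranges = [0.7967, 0.1848, 0.3200, 2.1246]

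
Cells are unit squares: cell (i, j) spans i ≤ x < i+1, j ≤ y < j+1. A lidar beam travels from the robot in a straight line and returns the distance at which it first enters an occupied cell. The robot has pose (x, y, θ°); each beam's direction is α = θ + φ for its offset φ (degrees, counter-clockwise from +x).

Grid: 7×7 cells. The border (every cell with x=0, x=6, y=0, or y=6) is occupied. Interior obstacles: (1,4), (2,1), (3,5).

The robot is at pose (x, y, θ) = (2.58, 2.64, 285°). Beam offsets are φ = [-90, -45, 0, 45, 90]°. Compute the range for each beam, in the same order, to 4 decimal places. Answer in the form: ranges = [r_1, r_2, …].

beam 1: φ=-90°, α=195°
  cosα=-0.9659 sinα=-0.2588 | (2,2) | tMaxX 0.6005 tMaxY 2.4728 | tΔX 1.0353 tΔY 3.8637
    t=0.6005 [x] (1,2)
    t=1.6357 [x] (0,2) — stop
  → r_1 = 1.6357
beam 2: φ=-45°, α=240°
  cosα=-0.5000 sinα=-0.8660 | (2,2) | tMaxX 1.1600 tMaxY 0.7390 | tΔX 2.0000 tΔY 1.1547
    t=0.7390 [y] (2,1) — stop
  → r_2 = 0.7390
beam 3: φ=0°, α=285°
  cosα=0.2588 sinα=-0.9659 | (2,2) | tMaxX 1.6228 tMaxY 0.6626 | tΔX 3.8637 tΔY 1.0353
    t=0.6626 [y] (2,1) — stop
  → r_3 = 0.6626
beam 4: φ=45°, α=330°
  cosα=0.8660 sinα=-0.5000 | (2,2) | tMaxX 0.4850 tMaxY 1.2800 | tΔX 1.1547 tΔY 2.0000
    t=0.4850 [x] (3,2)
    t=1.2800 [y] (3,1)
    t=1.6397 [x] (4,1)
    t=2.7944 [x] (5,1)
    t=3.2800 [y] (5,0) — stop
  → r_4 = 3.2800
beam 5: φ=90°, α=15°
  cosα=0.9659 sinα=0.2588 | (2,2) | tMaxX 0.4348 tMaxY 1.3909 | tΔX 1.0353 tΔY 3.8637
    t=0.4348 [x] (3,2)
    t=1.3909 [y] (3,3)
    t=1.4701 [x] (4,3)
    t=2.5054 [x] (5,3)
    t=3.5406 [x] (6,3) — stop
  → r_5 = 3.5406

ranges = [1.6357, 0.7390, 0.6626, 3.2800, 3.5406]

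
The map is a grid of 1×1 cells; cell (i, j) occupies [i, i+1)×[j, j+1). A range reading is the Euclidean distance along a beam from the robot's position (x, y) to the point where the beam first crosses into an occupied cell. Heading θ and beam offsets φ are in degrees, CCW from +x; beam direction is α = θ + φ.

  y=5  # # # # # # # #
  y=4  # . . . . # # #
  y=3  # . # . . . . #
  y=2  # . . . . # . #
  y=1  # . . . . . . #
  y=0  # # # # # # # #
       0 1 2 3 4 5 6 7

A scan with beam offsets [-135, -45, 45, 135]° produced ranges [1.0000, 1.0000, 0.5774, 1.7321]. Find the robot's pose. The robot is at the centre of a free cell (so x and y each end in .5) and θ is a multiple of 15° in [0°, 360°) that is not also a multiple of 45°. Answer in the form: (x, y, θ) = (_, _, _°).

(x, y, θ) = (1.5, 2.5, 165°)

Candidates: 20 free-cell centres × 16 headings = 320 poses. Raycast each; keep the one whose scan matches to 4 dp.
  (4.5, 4.5, 105°): beam 1 = 0.5774 ≠ 1.0000 ✗
  (4.5, 1.5, 255°): beam 1 = 4.0415 ≠ 1.0000 ✗
  (5.5, 3.5, 330°): beam 1 = 4.6587 ≠ 1.0000 ✗
  …
  (1.5, 2.5, 165°): r_1=1.0000, r_2=1.0000, r_3=0.5774, r_4=1.7321 — all match ✓
Unique over the lattice → pose = (1.5, 2.5, 165°).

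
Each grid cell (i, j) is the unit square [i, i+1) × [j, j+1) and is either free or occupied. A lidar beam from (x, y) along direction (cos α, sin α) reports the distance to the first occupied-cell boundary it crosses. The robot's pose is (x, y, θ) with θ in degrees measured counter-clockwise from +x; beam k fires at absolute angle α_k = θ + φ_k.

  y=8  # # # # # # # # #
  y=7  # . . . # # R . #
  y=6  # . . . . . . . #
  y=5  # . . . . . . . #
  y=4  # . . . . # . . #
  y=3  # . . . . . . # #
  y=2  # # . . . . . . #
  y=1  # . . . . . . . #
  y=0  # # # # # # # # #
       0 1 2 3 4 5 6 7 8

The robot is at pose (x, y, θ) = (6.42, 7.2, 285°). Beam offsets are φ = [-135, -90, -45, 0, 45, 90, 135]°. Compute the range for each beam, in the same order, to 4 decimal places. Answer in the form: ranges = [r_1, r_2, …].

beam 1: φ=-135°, α=150°
  cosα=-0.8660 sinα=0.5000 | (6,7) | tMaxX 0.4850 tMaxY 1.6000 | tΔX 1.1547 tΔY 2.0000
    t=0.4850 [x] (5,7) — stop
  → r_1 = 0.4850
beam 2: φ=-90°, α=195°
  cosα=-0.9659 sinα=-0.2588 | (6,7) | tMaxX 0.4348 tMaxY 0.7727 | tΔX 1.0353 tΔY 3.8637
    t=0.4348 [x] (5,7) — stop
  → r_2 = 0.4348
beam 3: φ=-45°, α=240°
  cosα=-0.5000 sinα=-0.8660 | (6,7) | tMaxX 0.8400 tMaxY 0.2309 | tΔX 2.0000 tΔY 1.1547
    t=0.2309 [y] (6,6)
    t=0.8400 [x] (5,6)
    t=1.3856 [y] (5,5)
    t=2.5403 [y] (5,4) — stop
  → r_3 = 2.5403
beam 4: φ=0°, α=285°
  cosα=0.2588 sinα=-0.9659 | (6,7) | tMaxX 2.2409 tMaxY 0.2071 | tΔX 3.8637 tΔY 1.0353
    t=0.2071 [y] (6,6)
    t=1.2423 [y] (6,5)
    t=2.2409 [x] (7,5)
    t=2.2776 [y] (7,4)
    t=3.3129 [y] (7,3) — stop
  → r_4 = 3.3129
beam 5: φ=45°, α=330°
  cosα=0.8660 sinα=-0.5000 | (6,7) | tMaxX 0.6697 tMaxY 0.4000 | tΔX 1.1547 tΔY 2.0000
    t=0.4000 [y] (6,6)
    t=0.6697 [x] (7,6)
    t=1.8244 [x] (8,6) — stop
  → r_5 = 1.8244
beam 6: φ=90°, α=15°
  cosα=0.9659 sinα=0.2588 | (6,7) | tMaxX 0.6005 tMaxY 3.0910 | tΔX 1.0353 tΔY 3.8637
    t=0.6005 [x] (7,7)
    t=1.6357 [x] (8,7) — stop
  → r_6 = 1.6357
beam 7: φ=135°, α=60°
  cosα=0.5000 sinα=0.8660 | (6,7) | tMaxX 1.1600 tMaxY 0.9238 | tΔX 2.0000 tΔY 1.1547
    t=0.9238 [y] (6,8) — stop
  → r_7 = 0.9238

ranges = [0.4850, 0.4348, 2.5403, 3.3129, 1.8244, 1.6357, 0.9238]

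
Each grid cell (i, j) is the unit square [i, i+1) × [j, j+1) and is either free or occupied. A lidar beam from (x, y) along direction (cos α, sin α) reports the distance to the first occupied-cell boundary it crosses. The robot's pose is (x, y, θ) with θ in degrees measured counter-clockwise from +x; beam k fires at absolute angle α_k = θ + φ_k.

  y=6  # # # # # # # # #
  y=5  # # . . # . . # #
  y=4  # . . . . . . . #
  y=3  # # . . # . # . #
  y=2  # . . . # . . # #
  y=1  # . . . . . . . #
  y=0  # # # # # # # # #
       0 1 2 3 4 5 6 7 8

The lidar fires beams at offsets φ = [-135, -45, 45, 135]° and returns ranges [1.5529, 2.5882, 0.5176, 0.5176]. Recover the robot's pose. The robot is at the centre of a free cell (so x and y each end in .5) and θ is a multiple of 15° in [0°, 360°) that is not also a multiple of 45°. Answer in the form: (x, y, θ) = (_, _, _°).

Candidates: 27 free-cell centres × 16 headings = 432 poses. Raycast each; keep the one whose scan matches to 4 dp.
  (6.5, 4.5, 300°): beam 1 = 1.9319 ≠ 1.5529 ✗
  (4.5, 1.5, 120°): beam 1 = 1.9319 ≠ 1.5529 ✗
  (4.5, 4.5, 60°): beam 1 = 0.5176 ≠ 1.5529 ✗
  (7.5, 1.5, 300°): beam 1 = 2.5882 ≠ 1.5529 ✗
  (2.5, 4.5, 255°): beam 1 = 1.0000 ≠ 1.5529 ✗
  …
  (1.5, 2.5, 60°): r_1=1.5529, r_2=2.5882, r_3=0.5176, r_4=0.5176 — all match ✓
Unique over the lattice → pose = (1.5, 2.5, 60°).

(x, y, θ) = (1.5, 2.5, 60°)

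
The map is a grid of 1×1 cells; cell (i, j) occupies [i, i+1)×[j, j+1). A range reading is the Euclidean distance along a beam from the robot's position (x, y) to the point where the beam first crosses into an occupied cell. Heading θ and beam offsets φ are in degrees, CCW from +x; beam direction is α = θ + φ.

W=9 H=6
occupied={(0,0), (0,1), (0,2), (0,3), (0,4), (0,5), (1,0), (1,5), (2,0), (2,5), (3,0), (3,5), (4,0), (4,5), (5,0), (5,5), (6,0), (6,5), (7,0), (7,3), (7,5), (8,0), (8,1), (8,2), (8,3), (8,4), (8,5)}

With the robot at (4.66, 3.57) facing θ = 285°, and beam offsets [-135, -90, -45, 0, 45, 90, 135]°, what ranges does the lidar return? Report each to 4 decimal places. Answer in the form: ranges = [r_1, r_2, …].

beam 1: φ=-135°, α=150°
  dir = (cos 150°, sin 150°) = (-0.8660, 0.5000); from cell (4,3)
  next x-line at t=0.7621, next y-line at t=0.8600; Δt_x=1.1547, Δt_y=2.0000
    x: enter (3,3) at t=0.7621
    y: enter (3,4) at t=0.8600
    x: enter (2,4) at t=1.9168
    y: enter (2,5) at t=2.8600 ← occupied
  → r_1 = 2.8600
beam 2: φ=-90°, α=195°
  dir = (cos 195°, sin 195°) = (-0.9659, -0.2588); from cell (4,3)
  next x-line at t=0.6833, next y-line at t=2.2023; Δt_x=1.0353, Δt_y=3.8637
    x: enter (3,3) at t=0.6833
    x: enter (2,3) at t=1.7186
    y: enter (2,2) at t=2.2023
    x: enter (1,2) at t=2.7538
    x: enter (0,2) at t=3.7891 ← occupied
  → r_2 = 3.7891
beam 3: φ=-45°, α=240°
  dir = (cos 240°, sin 240°) = (-0.5000, -0.8660); from cell (4,3)
  next x-line at t=1.3200, next y-line at t=0.6582; Δt_x=2.0000, Δt_y=1.1547
    y: enter (4,2) at t=0.6582
    x: enter (3,2) at t=1.3200
    y: enter (3,1) at t=1.8129
    y: enter (3,0) at t=2.9676 ← occupied
  → r_3 = 2.9676
beam 4: φ=0°, α=285°
  dir = (cos 285°, sin 285°) = (0.2588, -0.9659); from cell (4,3)
  next x-line at t=1.3137, next y-line at t=0.5901; Δt_x=3.8637, Δt_y=1.0353
    y: enter (4,2) at t=0.5901
    x: enter (5,2) at t=1.3137
    y: enter (5,1) at t=1.6254
    y: enter (5,0) at t=2.6607 ← occupied
  → r_4 = 2.6607
beam 5: φ=45°, α=330°
  dir = (cos 330°, sin 330°) = (0.8660, -0.5000); from cell (4,3)
  next x-line at t=0.3926, next y-line at t=1.1400; Δt_x=1.1547, Δt_y=2.0000
    x: enter (5,3) at t=0.3926
    y: enter (5,2) at t=1.1400
    x: enter (6,2) at t=1.5473
    x: enter (7,2) at t=2.7020
    y: enter (7,1) at t=3.1400
    x: enter (8,1) at t=3.8567 ← occupied
  → r_5 = 3.8567
beam 6: φ=90°, α=15°
  dir = (cos 15°, sin 15°) = (0.9659, 0.2588); from cell (4,3)
  next x-line at t=0.3520, next y-line at t=1.6614; Δt_x=1.0353, Δt_y=3.8637
    x: enter (5,3) at t=0.3520
    x: enter (6,3) at t=1.3873
    y: enter (6,4) at t=1.6614
    x: enter (7,4) at t=2.4225
    x: enter (8,4) at t=3.4578 ← occupied
  → r_6 = 3.4578
beam 7: φ=135°, α=60°
  dir = (cos 60°, sin 60°) = (0.5000, 0.8660); from cell (4,3)
  next x-line at t=0.6800, next y-line at t=0.4965; Δt_x=2.0000, Δt_y=1.1547
    y: enter (4,4) at t=0.4965
    x: enter (5,4) at t=0.6800
    y: enter (5,5) at t=1.6512 ← occupied
  → r_7 = 1.6512

ranges = [2.8600, 3.7891, 2.9676, 2.6607, 3.8567, 3.4578, 1.6512]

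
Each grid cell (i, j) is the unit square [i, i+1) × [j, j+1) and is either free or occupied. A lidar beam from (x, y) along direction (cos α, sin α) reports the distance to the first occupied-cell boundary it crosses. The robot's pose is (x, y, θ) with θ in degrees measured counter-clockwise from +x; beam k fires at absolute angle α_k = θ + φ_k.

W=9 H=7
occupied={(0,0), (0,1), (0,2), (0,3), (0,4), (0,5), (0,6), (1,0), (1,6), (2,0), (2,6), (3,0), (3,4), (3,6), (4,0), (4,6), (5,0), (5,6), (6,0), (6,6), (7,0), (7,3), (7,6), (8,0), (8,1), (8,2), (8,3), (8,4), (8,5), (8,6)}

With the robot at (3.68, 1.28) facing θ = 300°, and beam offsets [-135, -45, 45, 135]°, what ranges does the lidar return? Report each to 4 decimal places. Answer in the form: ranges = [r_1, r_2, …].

beam 1: φ=-135°, α=165°
  d=(-0.9659,0.2588)  start (3,1)  tX=0.7040 tY=2.7819  stride 1/|dx|=1.0353 1/|dy|=3.8637
    cross x-line → (2,1), t=0.7040
    cross x-line → (1,1), t=1.7393
    cross x-line → (0,1), t=2.7745 (wall)
  → r_1 = 2.7745
beam 2: φ=-45°, α=255°
  d=(-0.2588,-0.9659)  start (3,1)  tX=2.6273 tY=0.2899  stride 1/|dx|=3.8637 1/|dy|=1.0353
    cross y-line → (3,0), t=0.2899 (wall)
  → r_2 = 0.2899
beam 3: φ=45°, α=345°
  d=(0.9659,-0.2588)  start (3,1)  tX=0.3313 tY=1.0818  stride 1/|dx|=1.0353 1/|dy|=3.8637
    cross x-line → (4,1), t=0.3313
    cross y-line → (4,0), t=1.0818 (wall)
  → r_3 = 1.0818
beam 4: φ=135°, α=75°
  d=(0.2588,0.9659)  start (3,1)  tX=1.2364 tY=0.7454  stride 1/|dx|=3.8637 1/|dy|=1.0353
    cross y-line → (3,2), t=0.7454
    cross x-line → (4,2), t=1.2364
    cross y-line → (4,3), t=1.7807
    cross y-line → (4,4), t=2.8160
    cross y-line → (4,5), t=3.8512
    cross y-line → (4,6), t=4.8865 (wall)
  → r_4 = 4.8865

ranges = [2.7745, 0.2899, 1.0818, 4.8865]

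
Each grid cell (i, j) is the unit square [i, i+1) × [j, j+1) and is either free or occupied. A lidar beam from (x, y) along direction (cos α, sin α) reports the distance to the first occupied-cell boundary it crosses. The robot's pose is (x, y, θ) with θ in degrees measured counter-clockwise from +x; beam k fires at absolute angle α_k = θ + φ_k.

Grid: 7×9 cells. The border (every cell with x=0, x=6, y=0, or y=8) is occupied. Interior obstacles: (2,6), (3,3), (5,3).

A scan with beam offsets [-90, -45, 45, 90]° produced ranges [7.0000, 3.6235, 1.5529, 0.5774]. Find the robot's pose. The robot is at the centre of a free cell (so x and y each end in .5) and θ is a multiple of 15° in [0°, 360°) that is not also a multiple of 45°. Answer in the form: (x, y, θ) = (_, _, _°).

(x, y, θ) = (4.5, 7.5, 330°)

The pose lattice has 32·16 = 512 candidates. Test each by forward raycasting.
  (1.5, 3.5, 105°): beam 1 = 1.5529 ≠ 7.0000 ✗
  (5.5, 4.5, 75°): beam 1 = 0.5176 ≠ 7.0000 ✗
  (3.5, 5.5, 150°): beam 1 = 2.8868 ≠ 7.0000 ✗
  (4.5, 3.5, 75°): beam 1 = 0.5176 ≠ 7.0000 ✗
  …
  (4.5, 7.5, 330°): r_1=7.0000, r_2=3.6235, r_3=1.5529, r_4=0.5774 — all match ✓
Only this pose fits every beam.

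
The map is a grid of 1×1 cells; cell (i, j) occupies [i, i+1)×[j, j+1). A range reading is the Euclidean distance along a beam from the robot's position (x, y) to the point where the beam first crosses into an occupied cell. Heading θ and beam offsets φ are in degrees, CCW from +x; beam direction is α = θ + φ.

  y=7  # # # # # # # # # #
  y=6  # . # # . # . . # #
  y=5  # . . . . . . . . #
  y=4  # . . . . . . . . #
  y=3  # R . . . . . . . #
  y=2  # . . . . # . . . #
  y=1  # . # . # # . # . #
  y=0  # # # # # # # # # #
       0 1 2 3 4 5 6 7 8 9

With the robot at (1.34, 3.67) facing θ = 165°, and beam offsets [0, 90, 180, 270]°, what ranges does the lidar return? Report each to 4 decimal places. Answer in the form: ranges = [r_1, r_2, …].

ranges = [0.3520, 1.3137, 3.7891, 2.5500]

beam 1: φ=0°, α=165°
  dir = (cos 165°, sin 165°) = (-0.9659, 0.2588); from cell (1,3)
  next x-line at t=0.3520, next y-line at t=1.2750; Δt_x=1.0353, Δt_y=3.8637
    x: enter (0,3) at t=0.3520 ← occupied
  → r_1 = 0.3520
beam 2: φ=90°, α=255°
  dir = (cos 255°, sin 255°) = (-0.2588, -0.9659); from cell (1,3)
  next x-line at t=1.3137, next y-line at t=0.6936; Δt_x=3.8637, Δt_y=1.0353
    y: enter (1,2) at t=0.6936
    x: enter (0,2) at t=1.3137 ← occupied
  → r_2 = 1.3137
beam 3: φ=180°, α=345°
  dir = (cos 345°, sin 345°) = (0.9659, -0.2588); from cell (1,3)
  next x-line at t=0.6833, next y-line at t=2.5887; Δt_x=1.0353, Δt_y=3.8637
    x: enter (2,3) at t=0.6833
    x: enter (3,3) at t=1.7186
    y: enter (3,2) at t=2.5887
    x: enter (4,2) at t=2.7538
    x: enter (5,2) at t=3.7891 ← occupied
  → r_3 = 3.7891
beam 4: φ=270°, α=75°
  dir = (cos 75°, sin 75°) = (0.2588, 0.9659); from cell (1,3)
  next x-line at t=2.5500, next y-line at t=0.3416; Δt_x=3.8637, Δt_y=1.0353
    y: enter (1,4) at t=0.3416
    y: enter (1,5) at t=1.3769
    y: enter (1,6) at t=2.4122
    x: enter (2,6) at t=2.5500 ← occupied
  → r_4 = 2.5500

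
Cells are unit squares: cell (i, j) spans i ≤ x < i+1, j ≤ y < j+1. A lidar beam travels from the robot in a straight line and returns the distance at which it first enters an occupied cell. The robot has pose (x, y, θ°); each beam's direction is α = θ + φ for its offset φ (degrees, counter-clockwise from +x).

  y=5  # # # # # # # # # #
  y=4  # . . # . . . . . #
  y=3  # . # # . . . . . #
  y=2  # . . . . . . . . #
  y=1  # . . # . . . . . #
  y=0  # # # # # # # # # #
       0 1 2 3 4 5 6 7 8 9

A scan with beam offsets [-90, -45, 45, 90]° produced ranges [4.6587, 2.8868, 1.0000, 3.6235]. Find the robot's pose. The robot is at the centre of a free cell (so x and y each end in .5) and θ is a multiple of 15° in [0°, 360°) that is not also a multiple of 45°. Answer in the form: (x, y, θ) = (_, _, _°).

Candidates: 28 free-cell centres × 16 headings = 448 poses. Raycast each; keep the one whose scan matches to 4 dp.
  (7.5, 4.5, 30°): beam 1 = 3.0000 ≠ 4.6587 ✗
  (2.5, 2.5, 210°): beam 1 = 0.5774 ≠ 4.6587 ✗
  (5.5, 2.5, 285°): beam 1 = 1.9319 ≠ 4.6587 ✗
  (7.5, 3.5, 165°): beam 1 = 1.5529 ≠ 4.6587 ✗
  …
  (4.5, 2.5, 105°): r_1=4.6587, r_2=2.8868, r_3=1.0000, r_4=3.6235 — all match ✓
Unique over the lattice → pose = (4.5, 2.5, 105°).

(x, y, θ) = (4.5, 2.5, 105°)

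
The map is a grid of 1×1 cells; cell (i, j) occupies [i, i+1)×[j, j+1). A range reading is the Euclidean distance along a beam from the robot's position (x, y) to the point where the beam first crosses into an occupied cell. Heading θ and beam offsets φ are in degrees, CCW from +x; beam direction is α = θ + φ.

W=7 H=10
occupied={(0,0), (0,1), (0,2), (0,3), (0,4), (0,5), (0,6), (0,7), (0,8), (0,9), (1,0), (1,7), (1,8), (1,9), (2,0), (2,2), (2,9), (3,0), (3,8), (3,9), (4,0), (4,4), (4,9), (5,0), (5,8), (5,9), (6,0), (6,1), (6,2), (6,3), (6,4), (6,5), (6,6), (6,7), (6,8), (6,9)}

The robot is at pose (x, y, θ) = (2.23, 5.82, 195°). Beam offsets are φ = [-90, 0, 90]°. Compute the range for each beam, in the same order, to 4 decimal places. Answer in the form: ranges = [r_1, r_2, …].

ranges = [1.2216, 1.2734, 2.9195]

beam 1: φ=-90°, α=105°
  direction (-0.2588, 0.9659); cell (2,5); t to first gridline: x 0.8887, y 0.1863 (then +3.8637 / +1.0353)
    (2,6) via y @ 0.1863
    (1,6) via x @ 0.8887
    (1,7) via y @ 1.2216  # hit
  → r_1 = 1.2216
beam 2: φ=0°, α=195°
  direction (-0.9659, -0.2588); cell (2,5); t to first gridline: x 0.2381, y 3.1682 (then +1.0353 / +3.8637)
    (1,5) via x @ 0.2381
    (0,5) via x @ 1.2734  # hit
  → r_2 = 1.2734
beam 3: φ=90°, α=285°
  direction (0.2588, -0.9659); cell (2,5); t to first gridline: x 2.9751, y 0.8489 (then +3.8637 / +1.0353)
    (2,4) via y @ 0.8489
    (2,3) via y @ 1.8842
    (2,2) via y @ 2.9195  # hit
  → r_3 = 2.9195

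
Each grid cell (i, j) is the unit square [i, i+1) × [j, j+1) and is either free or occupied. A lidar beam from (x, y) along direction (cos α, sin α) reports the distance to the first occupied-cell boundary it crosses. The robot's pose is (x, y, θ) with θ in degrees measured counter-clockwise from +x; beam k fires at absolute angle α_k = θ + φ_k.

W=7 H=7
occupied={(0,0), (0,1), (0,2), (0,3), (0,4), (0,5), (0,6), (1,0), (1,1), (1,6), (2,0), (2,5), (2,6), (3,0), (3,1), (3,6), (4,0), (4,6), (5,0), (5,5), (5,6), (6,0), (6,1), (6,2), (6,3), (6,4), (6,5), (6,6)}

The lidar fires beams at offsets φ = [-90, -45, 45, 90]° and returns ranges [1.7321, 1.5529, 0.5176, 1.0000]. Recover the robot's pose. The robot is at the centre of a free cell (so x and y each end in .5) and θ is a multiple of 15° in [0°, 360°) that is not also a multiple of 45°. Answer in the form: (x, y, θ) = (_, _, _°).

The pose lattice has 21·16 = 336 candidates. Test each by forward raycasting.
  (4.5, 2.5, 285°): beam 1 = 2.5882 ≠ 1.7321 ✗
  (5.5, 1.5, 255°): beam 1 = 1.5529 ≠ 1.7321 ✗
  (1.5, 3.5, 30°): beam 1 = 2.8868 ≠ 1.7321 ✗
  (4.5, 2.5, 15°): beam 1 = 1.5529 ≠ 1.7321 ✗
  (3.5, 5.5, 240°): beam 1 = 0.5774 ≠ 1.7321 ✗
  …
  (5.5, 2.5, 330°): r_1=1.7321, r_2=1.5529, r_3=0.5176, r_4=1.0000 — all match ✓
No second candidate reproduces the full scan.

(x, y, θ) = (5.5, 2.5, 330°)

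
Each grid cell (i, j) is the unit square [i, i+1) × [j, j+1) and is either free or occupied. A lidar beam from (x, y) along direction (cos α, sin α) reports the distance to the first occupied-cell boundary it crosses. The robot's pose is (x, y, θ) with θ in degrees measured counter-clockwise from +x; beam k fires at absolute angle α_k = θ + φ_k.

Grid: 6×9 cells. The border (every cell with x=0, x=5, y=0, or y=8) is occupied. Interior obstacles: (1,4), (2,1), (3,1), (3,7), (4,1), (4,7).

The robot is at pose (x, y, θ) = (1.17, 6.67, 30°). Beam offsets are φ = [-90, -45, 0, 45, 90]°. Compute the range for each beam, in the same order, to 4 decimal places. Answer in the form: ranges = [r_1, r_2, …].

beam 1: φ=-90°, α=300°
  dir = (cos 300°, sin 300°) = (0.5000, -0.8660); from cell (1,6)
  next x-line at t=1.6600, next y-line at t=0.7736; Δt_x=2.0000, Δt_y=1.1547
    y: enter (1,5) at t=0.7736
    x: enter (2,5) at t=1.6600
    y: enter (2,4) at t=1.9283
    y: enter (2,3) at t=3.0831
    x: enter (3,3) at t=3.6600
    y: enter (3,2) at t=4.2378
    y: enter (3,1) at t=5.3925 ← occupied
  → r_1 = 5.3925
beam 2: φ=-45°, α=345°
  dir = (cos 345°, sin 345°) = (0.9659, -0.2588); from cell (1,6)
  next x-line at t=0.8593, next y-line at t=2.5887; Δt_x=1.0353, Δt_y=3.8637
    x: enter (2,6) at t=0.8593
    x: enter (3,6) at t=1.8946
    y: enter (3,5) at t=2.5887
    x: enter (4,5) at t=2.9298
    x: enter (5,5) at t=3.9651 ← occupied
  → r_2 = 3.9651
beam 3: φ=0°, α=30°
  dir = (cos 30°, sin 30°) = (0.8660, 0.5000); from cell (1,6)
  next x-line at t=0.9584, next y-line at t=0.6600; Δt_x=1.1547, Δt_y=2.0000
    y: enter (1,7) at t=0.6600
    x: enter (2,7) at t=0.9584
    x: enter (3,7) at t=2.1131 ← occupied
  → r_3 = 2.1131
beam 4: φ=45°, α=75°
  dir = (cos 75°, sin 75°) = (0.2588, 0.9659); from cell (1,6)
  next x-line at t=3.2069, next y-line at t=0.3416; Δt_x=3.8637, Δt_y=1.0353
    y: enter (1,7) at t=0.3416
    y: enter (1,8) at t=1.3769 ← occupied
  → r_4 = 1.3769
beam 5: φ=90°, α=120°
  dir = (cos 120°, sin 120°) = (-0.5000, 0.8660); from cell (1,6)
  next x-line at t=0.3400, next y-line at t=0.3811; Δt_x=2.0000, Δt_y=1.1547
    x: enter (0,6) at t=0.3400 ← occupied
  → r_5 = 0.3400

ranges = [5.3925, 3.9651, 2.1131, 1.3769, 0.3400]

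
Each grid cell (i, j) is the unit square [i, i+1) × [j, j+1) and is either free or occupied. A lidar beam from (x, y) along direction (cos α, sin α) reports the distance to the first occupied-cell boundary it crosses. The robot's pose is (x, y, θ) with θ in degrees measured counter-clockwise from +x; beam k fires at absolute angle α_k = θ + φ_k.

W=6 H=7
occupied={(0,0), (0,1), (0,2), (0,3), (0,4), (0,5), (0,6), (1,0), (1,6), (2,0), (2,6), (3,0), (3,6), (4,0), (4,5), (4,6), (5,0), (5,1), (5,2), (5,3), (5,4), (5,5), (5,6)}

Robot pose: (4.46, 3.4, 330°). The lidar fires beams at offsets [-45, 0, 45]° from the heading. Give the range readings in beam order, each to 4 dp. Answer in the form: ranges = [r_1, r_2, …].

beam 1: φ=-45°, α=285°
  dir = (cos 285°, sin 285°) = (0.2588, -0.9659); from cell (4,3)
  next x-line at t=2.0864, next y-line at t=0.4141; Δt_x=3.8637, Δt_y=1.0353
    y: enter (4,2) at t=0.4141
    y: enter (4,1) at t=1.4494
    x: enter (5,1) at t=2.0864 ← occupied
  → r_1 = 2.0864
beam 2: φ=0°, α=330°
  dir = (cos 330°, sin 330°) = (0.8660, -0.5000); from cell (4,3)
  next x-line at t=0.6235, next y-line at t=0.8000; Δt_x=1.1547, Δt_y=2.0000
    x: enter (5,3) at t=0.6235 ← occupied
  → r_2 = 0.6235
beam 3: φ=45°, α=15°
  dir = (cos 15°, sin 15°) = (0.9659, 0.2588); from cell (4,3)
  next x-line at t=0.5590, next y-line at t=2.3182; Δt_x=1.0353, Δt_y=3.8637
    x: enter (5,3) at t=0.5590 ← occupied
  → r_3 = 0.5590

ranges = [2.0864, 0.6235, 0.5590]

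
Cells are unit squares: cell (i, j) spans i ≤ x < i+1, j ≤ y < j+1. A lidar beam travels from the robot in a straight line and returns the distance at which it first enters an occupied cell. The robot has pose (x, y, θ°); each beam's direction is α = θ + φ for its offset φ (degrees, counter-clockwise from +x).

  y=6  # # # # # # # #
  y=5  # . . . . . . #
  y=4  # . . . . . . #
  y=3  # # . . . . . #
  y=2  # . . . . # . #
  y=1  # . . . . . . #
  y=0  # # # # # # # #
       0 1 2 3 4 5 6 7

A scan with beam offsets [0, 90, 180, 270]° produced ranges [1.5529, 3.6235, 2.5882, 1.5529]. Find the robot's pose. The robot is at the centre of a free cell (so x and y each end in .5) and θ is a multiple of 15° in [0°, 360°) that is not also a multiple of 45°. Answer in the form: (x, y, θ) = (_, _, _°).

(x, y, θ) = (3.5, 2.5, 15°)

Enumerate (i+0.5, j+0.5, θ) over the 28 free cells and 16 admissible headings. For each, cast all 4 beams and compare to the given ranges.
  (2.5, 3.5, 300°): beam 1 = 2.8868 ≠ 1.5529 ✗
  (1.5, 1.5, 210°): beam 1 = 0.5774 ≠ 1.5529 ✗
  (3.5, 4.5, 165°): beam 1 = 2.5882 ≠ 1.5529 ✗
  (5.5, 5.5, 210°): beam 1 = 4.0415 ≠ 1.5529 ✗
  …
  (3.5, 2.5, 15°): r_1=1.5529, r_2=3.6235, r_3=2.5882, r_4=1.5529 — all match ✓
Unique over the lattice → pose = (3.5, 2.5, 15°).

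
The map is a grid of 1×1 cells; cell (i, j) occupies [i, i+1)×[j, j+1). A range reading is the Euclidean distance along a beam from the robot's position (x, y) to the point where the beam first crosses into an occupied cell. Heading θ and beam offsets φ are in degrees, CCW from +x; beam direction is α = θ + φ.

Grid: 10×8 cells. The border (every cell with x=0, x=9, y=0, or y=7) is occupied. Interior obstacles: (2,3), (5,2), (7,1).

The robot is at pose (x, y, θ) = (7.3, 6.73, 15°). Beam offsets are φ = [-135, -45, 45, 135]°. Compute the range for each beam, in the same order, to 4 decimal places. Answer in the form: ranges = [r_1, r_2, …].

ranges = [4.3070, 1.9630, 0.3118, 0.5400]

beam 1: φ=-135°, α=240°
  dir = (cos 240°, sin 240°) = (-0.5000, -0.8660); from cell (7,6)
  next x-line at t=0.6000, next y-line at t=0.8429; Δt_x=2.0000, Δt_y=1.1547
    x: enter (6,6) at t=0.6000
    y: enter (6,5) at t=0.8429
    y: enter (6,4) at t=1.9976
    x: enter (5,4) at t=2.6000
    y: enter (5,3) at t=3.1523
    y: enter (5,2) at t=4.3070 ← occupied
  → r_1 = 4.3070
beam 2: φ=-45°, α=330°
  dir = (cos 330°, sin 330°) = (0.8660, -0.5000); from cell (7,6)
  next x-line at t=0.8083, next y-line at t=1.4600; Δt_x=1.1547, Δt_y=2.0000
    x: enter (8,6) at t=0.8083
    y: enter (8,5) at t=1.4600
    x: enter (9,5) at t=1.9630 ← occupied
  → r_2 = 1.9630
beam 3: φ=45°, α=60°
  dir = (cos 60°, sin 60°) = (0.5000, 0.8660); from cell (7,6)
  next x-line at t=1.4000, next y-line at t=0.3118; Δt_x=2.0000, Δt_y=1.1547
    y: enter (7,7) at t=0.3118 ← occupied
  → r_3 = 0.3118
beam 4: φ=135°, α=150°
  dir = (cos 150°, sin 150°) = (-0.8660, 0.5000); from cell (7,6)
  next x-line at t=0.3464, next y-line at t=0.5400; Δt_x=1.1547, Δt_y=2.0000
    x: enter (6,6) at t=0.3464
    y: enter (6,7) at t=0.5400 ← occupied
  → r_4 = 0.5400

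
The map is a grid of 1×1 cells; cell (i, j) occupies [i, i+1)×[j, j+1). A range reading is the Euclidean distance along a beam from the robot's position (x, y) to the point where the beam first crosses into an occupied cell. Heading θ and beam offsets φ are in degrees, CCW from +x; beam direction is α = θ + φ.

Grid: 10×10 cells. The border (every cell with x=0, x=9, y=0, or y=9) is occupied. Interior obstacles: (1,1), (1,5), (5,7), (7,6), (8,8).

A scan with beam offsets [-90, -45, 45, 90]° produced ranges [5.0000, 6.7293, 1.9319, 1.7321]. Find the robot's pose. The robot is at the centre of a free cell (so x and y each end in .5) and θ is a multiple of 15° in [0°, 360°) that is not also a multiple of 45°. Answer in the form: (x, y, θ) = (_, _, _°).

Enumerate (i+0.5, j+0.5, θ) over the 59 free cells and 16 admissible headings. For each, cast all 4 beams and compare to the given ranges.
  (4.5, 4.5, 150°): beam 1 = 2.8868 ≠ 5.0000 ✗
  (2.5, 6.5, 60°): beam 1 = 7.5056 ≠ 5.0000 ✗
  (7.5, 1.5, 120°): beam 1 = 1.7321 ≠ 5.0000 ✗
  (6.5, 5.5, 105°): beam 1 = 2.5882 ≠ 5.0000 ✗
  (2.5, 7.5, 240°): beam 1 = 1.7321 ≠ 5.0000 ✗
  …
  (2.5, 3.5, 60°): r_1=5.0000, r_2=6.7293, r_3=1.9319, r_4=1.7321 — all match ✓
Unique over the lattice → pose = (2.5, 3.5, 60°).

(x, y, θ) = (2.5, 3.5, 60°)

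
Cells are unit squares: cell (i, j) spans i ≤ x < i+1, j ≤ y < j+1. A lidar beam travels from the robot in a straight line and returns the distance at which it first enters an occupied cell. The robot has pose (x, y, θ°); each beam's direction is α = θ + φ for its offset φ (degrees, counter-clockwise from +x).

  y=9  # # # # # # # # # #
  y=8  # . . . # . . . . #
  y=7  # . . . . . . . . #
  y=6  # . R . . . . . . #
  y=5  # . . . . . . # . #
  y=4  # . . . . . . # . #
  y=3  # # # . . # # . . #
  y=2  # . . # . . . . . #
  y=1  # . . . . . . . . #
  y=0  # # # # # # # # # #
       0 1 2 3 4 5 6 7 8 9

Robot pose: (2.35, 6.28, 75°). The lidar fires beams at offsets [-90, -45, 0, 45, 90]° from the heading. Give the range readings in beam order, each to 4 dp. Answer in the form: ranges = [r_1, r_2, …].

beam 1: φ=-90°, α=345°
  direction (0.9659, -0.2588); cell (2,6); t to first gridline: x 0.6729, y 1.0818 (then +1.0353 / +3.8637)
    (3,6) via x @ 0.6729
    (3,5) via y @ 1.0818
    (4,5) via x @ 1.7082
    (5,5) via x @ 2.7435
    (6,5) via x @ 3.7788
    (7,5) via x @ 4.8140  # hit
  → r_1 = 4.8140
beam 2: φ=-45°, α=30°
  direction (0.8660, 0.5000); cell (2,6); t to first gridline: x 0.7506, y 1.4400 (then +1.1547 / +2.0000)
    (3,6) via x @ 0.7506
    (3,7) via y @ 1.4400
    (4,7) via x @ 1.9053
    (5,7) via x @ 3.0600
    (5,8) via y @ 3.4400
    (6,8) via x @ 4.2147
    (7,8) via x @ 5.3694
    (7,9) via y @ 5.4400  # hit
  → r_2 = 5.4400
beam 3: φ=0°, α=75°
  direction (0.2588, 0.9659); cell (2,6); t to first gridline: x 2.5114, y 0.7454 (then +3.8637 / +1.0353)
    (2,7) via y @ 0.7454
    (2,8) via y @ 1.7807
    (3,8) via x @ 2.5114
    (3,9) via y @ 2.8160  # hit
  → r_3 = 2.8160
beam 4: φ=45°, α=120°
  direction (-0.5000, 0.8660); cell (2,6); t to first gridline: x 0.7000, y 0.8314 (then +2.0000 / +1.1547)
    (1,6) via x @ 0.7000
    (1,7) via y @ 0.8314
    (1,8) via y @ 1.9861
    (0,8) via x @ 2.7000  # hit
  → r_4 = 2.7000
beam 5: φ=90°, α=165°
  direction (-0.9659, 0.2588); cell (2,6); t to first gridline: x 0.3623, y 2.7819 (then +1.0353 / +3.8637)
    (1,6) via x @ 0.3623
    (0,6) via x @ 1.3976  # hit
  → r_5 = 1.3976

ranges = [4.8140, 5.4400, 2.8160, 2.7000, 1.3976]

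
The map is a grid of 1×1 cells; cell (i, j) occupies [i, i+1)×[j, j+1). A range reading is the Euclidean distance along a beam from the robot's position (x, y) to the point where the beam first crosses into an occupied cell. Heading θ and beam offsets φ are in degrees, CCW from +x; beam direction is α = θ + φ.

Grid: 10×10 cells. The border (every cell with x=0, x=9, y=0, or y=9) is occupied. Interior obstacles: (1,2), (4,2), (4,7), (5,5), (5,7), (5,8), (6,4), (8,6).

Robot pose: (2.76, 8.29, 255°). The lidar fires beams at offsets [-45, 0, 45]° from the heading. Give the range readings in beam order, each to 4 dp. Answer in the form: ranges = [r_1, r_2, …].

ranges = [2.0323, 5.4766, 8.4178]

beam 1: φ=-45°, α=210°
  cosα=-0.8660 sinα=-0.5000 | (2,8) | tMaxX 0.8776 tMaxY 0.5800 | tΔX 1.1547 tΔY 2.0000
    t=0.5800 [y] (2,7)
    t=0.8776 [x] (1,7)
    t=2.0323 [x] (0,7) — stop
  → r_1 = 2.0323
beam 2: φ=0°, α=255°
  cosα=-0.2588 sinα=-0.9659 | (2,8) | tMaxX 2.9364 tMaxY 0.3002 | tΔX 3.8637 tΔY 1.0353
    t=0.3002 [y] (2,7)
    t=1.3355 [y] (2,6)
    t=2.3708 [y] (2,5)
    t=2.9364 [x] (1,5)
    t=3.4061 [y] (1,4)
    t=4.4413 [y] (1,3)
    t=5.4766 [y] (1,2) — stop
  → r_2 = 5.4766
beam 3: φ=45°, α=300°
  cosα=0.5000 sinα=-0.8660 | (2,8) | tMaxX 0.4800 tMaxY 0.3349 | tΔX 2.0000 tΔY 1.1547
    t=0.3349 [y] (2,7)
    t=0.4800 [x] (3,7)
    t=1.4896 [y] (3,6)
    t=2.4800 [x] (4,6)
    t=2.6443 [y] (4,5)
    t=3.7990 [y] (4,4)
    t=4.4800 [x] (5,4)
    t=4.9537 [y] (5,3)
    t=6.1084 [y] (5,2)
    t=6.4800 [x] (6,2)
    t=7.2631 [y] (6,1)
    t=8.4178 [y] (6,0) — stop
  → r_3 = 8.4178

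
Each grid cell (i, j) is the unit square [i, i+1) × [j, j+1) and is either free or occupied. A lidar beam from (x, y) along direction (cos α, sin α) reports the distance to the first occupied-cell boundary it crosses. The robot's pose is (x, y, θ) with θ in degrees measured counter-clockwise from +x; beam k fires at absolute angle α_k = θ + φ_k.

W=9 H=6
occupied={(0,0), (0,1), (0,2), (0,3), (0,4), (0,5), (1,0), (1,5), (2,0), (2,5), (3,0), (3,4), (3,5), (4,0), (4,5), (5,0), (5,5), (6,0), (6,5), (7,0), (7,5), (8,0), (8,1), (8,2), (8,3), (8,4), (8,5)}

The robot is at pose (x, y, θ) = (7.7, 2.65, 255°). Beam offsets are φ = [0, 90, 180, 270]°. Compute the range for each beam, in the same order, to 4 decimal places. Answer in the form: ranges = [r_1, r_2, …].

beam 1: φ=0°, α=255°
  d=(-0.2588,-0.9659)  start (7,2)  tX=2.7046 tY=0.6729  stride 1/|dx|=3.8637 1/|dy|=1.0353
    cross y-line → (7,1), t=0.6729
    cross y-line → (7,0), t=1.7082 (wall)
  → r_1 = 1.7082
beam 2: φ=90°, α=345°
  d=(0.9659,-0.2588)  start (7,2)  tX=0.3106 tY=2.5114  stride 1/|dx|=1.0353 1/|dy|=3.8637
    cross x-line → (8,2), t=0.3106 (wall)
  → r_2 = 0.3106
beam 3: φ=180°, α=75°
  d=(0.2588,0.9659)  start (7,2)  tX=1.1591 tY=0.3623  stride 1/|dx|=3.8637 1/|dy|=1.0353
    cross y-line → (7,3), t=0.3623
    cross x-line → (8,3), t=1.1591 (wall)
  → r_3 = 1.1591
beam 4: φ=270°, α=165°
  d=(-0.9659,0.2588)  start (7,2)  tX=0.7247 tY=1.3523  stride 1/|dx|=1.0353 1/|dy|=3.8637
    cross x-line → (6,2), t=0.7247
    cross y-line → (6,3), t=1.3523
    cross x-line → (5,3), t=1.7600
    cross x-line → (4,3), t=2.7952
    cross x-line → (3,3), t=3.8305
    cross x-line → (2,3), t=4.8658
    cross y-line → (2,4), t=5.2160
    cross x-line → (1,4), t=5.9011
    cross x-line → (0,4), t=6.9364 (wall)
  → r_4 = 6.9364

ranges = [1.7082, 0.3106, 1.1591, 6.9364]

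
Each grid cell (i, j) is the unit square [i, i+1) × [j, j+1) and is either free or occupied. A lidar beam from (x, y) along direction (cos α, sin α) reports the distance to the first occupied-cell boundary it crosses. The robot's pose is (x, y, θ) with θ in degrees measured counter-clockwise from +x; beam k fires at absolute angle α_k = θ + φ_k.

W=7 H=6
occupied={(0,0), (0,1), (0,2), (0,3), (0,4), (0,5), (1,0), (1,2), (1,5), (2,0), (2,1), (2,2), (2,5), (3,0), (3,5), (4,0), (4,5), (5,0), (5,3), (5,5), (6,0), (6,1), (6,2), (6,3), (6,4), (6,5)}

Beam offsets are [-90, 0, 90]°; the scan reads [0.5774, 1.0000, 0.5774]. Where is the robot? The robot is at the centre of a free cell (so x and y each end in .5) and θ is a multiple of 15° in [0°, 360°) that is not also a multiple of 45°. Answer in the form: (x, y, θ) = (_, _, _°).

(x, y, θ) = (5.5, 4.5, 150°)

Candidates: 16 free-cell centres × 16 headings = 256 poses. Raycast each; keep the one whose scan matches to 4 dp.
  (4.5, 4.5, 345°): beam 1 = 3.6235 ≠ 0.5774 ✗
  (1.5, 3.5, 210°): beam 1 = 1.0000 ≠ 0.5774 ✗
  (3.5, 3.5, 210°): beam 1 = 1.7321 ≠ 0.5774 ✗
  (1.5, 1.5, 15°): beam 1 = 0.5176 ≠ 0.5774 ✗
  (4.5, 4.5, 165°): beam 1 = 0.5176 ≠ 0.5774 ✗
  …
  (5.5, 4.5, 150°): r_1=0.5774, r_2=1.0000, r_3=0.5774 — all match ✓
Only this pose fits every beam.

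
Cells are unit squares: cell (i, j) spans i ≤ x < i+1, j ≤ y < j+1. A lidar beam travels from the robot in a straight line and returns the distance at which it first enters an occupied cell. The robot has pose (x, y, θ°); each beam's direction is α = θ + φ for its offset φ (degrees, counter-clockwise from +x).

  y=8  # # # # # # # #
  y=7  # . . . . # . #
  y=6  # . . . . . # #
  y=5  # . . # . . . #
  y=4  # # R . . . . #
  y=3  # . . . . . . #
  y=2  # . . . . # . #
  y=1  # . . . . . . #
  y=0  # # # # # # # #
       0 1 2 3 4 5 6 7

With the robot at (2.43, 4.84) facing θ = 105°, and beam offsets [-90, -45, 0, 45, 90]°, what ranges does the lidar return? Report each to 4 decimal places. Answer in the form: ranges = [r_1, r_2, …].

beam 1: φ=-90°, α=15°
  cosα=0.9659 sinα=0.2588 | (2,4) | tMaxX 0.5901 tMaxY 0.6182 | tΔX 1.0353 tΔY 3.8637
    t=0.5901 [x] (3,4)
    t=0.6182 [y] (3,5) — stop
  → r_1 = 0.6182
beam 2: φ=-45°, α=60°
  cosα=0.5000 sinα=0.8660 | (2,4) | tMaxX 1.1400 tMaxY 0.1848 | tΔX 2.0000 tΔY 1.1547
    t=0.1848 [y] (2,5)
    t=1.1400 [x] (3,5) — stop
  → r_2 = 1.1400
beam 3: φ=0°, α=105°
  cosα=-0.2588 sinα=0.9659 | (2,4) | tMaxX 1.6614 tMaxY 0.1656 | tΔX 3.8637 tΔY 1.0353
    t=0.1656 [y] (2,5)
    t=1.2009 [y] (2,6)
    t=1.6614 [x] (1,6)
    t=2.2362 [y] (1,7)
    t=3.2715 [y] (1,8) — stop
  → r_3 = 3.2715
beam 4: φ=45°, α=150°
  cosα=-0.8660 sinα=0.5000 | (2,4) | tMaxX 0.4965 tMaxY 0.3200 | tΔX 1.1547 tΔY 2.0000
    t=0.3200 [y] (2,5)
    t=0.4965 [x] (1,5)
    t=1.6512 [x] (0,5) — stop
  → r_4 = 1.6512
beam 5: φ=90°, α=195°
  cosα=-0.9659 sinα=-0.2588 | (2,4) | tMaxX 0.4452 tMaxY 3.2455 | tΔX 1.0353 tΔY 3.8637
    t=0.4452 [x] (1,4) — stop
  → r_5 = 0.4452

ranges = [0.6182, 1.1400, 3.2715, 1.6512, 0.4452]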